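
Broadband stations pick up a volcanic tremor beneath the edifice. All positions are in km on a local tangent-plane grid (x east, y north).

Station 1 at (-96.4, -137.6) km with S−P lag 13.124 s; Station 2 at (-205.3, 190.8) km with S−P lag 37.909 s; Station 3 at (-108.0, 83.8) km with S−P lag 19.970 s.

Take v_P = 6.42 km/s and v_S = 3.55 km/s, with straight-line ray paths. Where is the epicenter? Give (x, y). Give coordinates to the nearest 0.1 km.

Distance from S−P lag: d = Δt · v_P v_S / (v_P − v_S) = Δt · (6.42·3.55)/(6.42−3.55) ≈ 7.9411·Δt.
So d_Station 1 = 104.22, d_Station 2 = 301.04, d_Station 3 = 158.58 km.
Circle about each station: (x + 96.4)² + (y + 137.6)² = 104.22²; (x + 205.3)² + (y − 190.8)² = 301.04²; (x + 108.0)² + (y − 83.8)² = 158.58².
Subtracting the Station 1 equation from the Station 2 and Station 3 equations removes the quadratic terms:
-217.8 x + 656.8 y = -29437.26
-23.2 x + 442.8 y = -23826.09
Solving the 2×2 system: x ≈ -32.2, y ≈ -55.5 km.

x ≈ -32.2 km, y ≈ -55.5 km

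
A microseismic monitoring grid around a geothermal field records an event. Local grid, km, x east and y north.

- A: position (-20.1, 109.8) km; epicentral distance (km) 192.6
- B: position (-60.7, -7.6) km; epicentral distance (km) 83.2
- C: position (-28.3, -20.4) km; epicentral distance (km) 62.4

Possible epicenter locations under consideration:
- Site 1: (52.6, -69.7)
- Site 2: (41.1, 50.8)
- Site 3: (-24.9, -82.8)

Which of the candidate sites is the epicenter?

For each candidate, compare |candidate − station| to the reported distance:
Site 1: residuals A 1.1, B 46.0, C 32.3 → max 46.0 km
Site 2: residuals A 107.6, B 34.2, C 37.0 → max 107.6 km
Site 3: residuals A 0.1, B 0.1, C 0.1 → max 0.1 km
Only Site 3 has all residuals ≈ 0.

Site 3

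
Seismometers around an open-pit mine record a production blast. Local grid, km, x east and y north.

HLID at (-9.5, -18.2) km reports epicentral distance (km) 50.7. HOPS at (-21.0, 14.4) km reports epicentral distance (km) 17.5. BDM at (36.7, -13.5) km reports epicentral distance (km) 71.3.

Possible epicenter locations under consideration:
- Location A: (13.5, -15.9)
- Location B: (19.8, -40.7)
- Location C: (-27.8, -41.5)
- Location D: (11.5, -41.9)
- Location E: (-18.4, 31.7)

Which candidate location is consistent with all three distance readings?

Location E

For each candidate, compare |candidate − station| to the reported distance:
Location A: residuals HLID 27.6, HOPS 28.4, BDM 48.0 → max 48.0 km
Location B: residuals HLID 13.8, HOPS 51.1, BDM 39.3 → max 51.1 km
Location C: residuals HLID 21.1, HOPS 38.8, BDM 1.0 → max 38.8 km
Location D: residuals HLID 19.0, HOPS 47.5, BDM 33.3 → max 47.5 km
Location E: residuals HLID 0.0, HOPS 0.0, BDM 0.0 → max 0.0 km
Only Location E has all residuals ≈ 0.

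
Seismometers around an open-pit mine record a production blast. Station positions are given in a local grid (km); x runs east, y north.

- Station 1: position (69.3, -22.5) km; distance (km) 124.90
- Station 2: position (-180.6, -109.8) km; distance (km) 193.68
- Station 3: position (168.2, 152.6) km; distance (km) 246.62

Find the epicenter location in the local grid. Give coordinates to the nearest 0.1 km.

Circle about each station: (x − 69.3)² + (y + 22.5)² = 124.90²; (x + 180.6)² + (y + 109.8)² = 193.68²; (x − 168.2)² + (y − 152.6)² = 246.62².
Subtracting pairs of circle equations eliminates x²+y² and gives linear equations (the radical axes):
-499.8 x − 174.6 y = 17451.73
197.8 x + 350.2 y = 1047.85
Solving the 2×2 system: x ≈ -44.8, y ≈ 28.3 km.
Check against Station 1 (with the unrounded x, y): √((x − 69.3)²+(y + 22.5)²) = 124.90 ≈ 124.90 km. ✓

x ≈ -44.8 km, y ≈ 28.3 km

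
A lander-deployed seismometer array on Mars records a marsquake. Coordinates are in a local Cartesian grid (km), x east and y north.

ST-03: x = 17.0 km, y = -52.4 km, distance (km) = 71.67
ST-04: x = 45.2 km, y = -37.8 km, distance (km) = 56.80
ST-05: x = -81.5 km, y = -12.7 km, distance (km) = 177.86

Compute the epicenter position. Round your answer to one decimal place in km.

Circle about each station: (x − 17.0)² + (y + 52.4)² = 71.67²; (x − 45.2)² + (y + 37.8)² = 56.80²; (x + 81.5)² + (y + 12.7)² = 177.86².
Subtracting the ST-03 equation from the ST-04 and ST-05 equations removes the quadratic terms:
56.4 x + 29.2 y = 2347.47
-197.0 x + 79.4 y = -22728.81
Solving the 2×2 system: x ≈ 83.1, y ≈ -80.1 km.

83.1 km east, -80.1 km north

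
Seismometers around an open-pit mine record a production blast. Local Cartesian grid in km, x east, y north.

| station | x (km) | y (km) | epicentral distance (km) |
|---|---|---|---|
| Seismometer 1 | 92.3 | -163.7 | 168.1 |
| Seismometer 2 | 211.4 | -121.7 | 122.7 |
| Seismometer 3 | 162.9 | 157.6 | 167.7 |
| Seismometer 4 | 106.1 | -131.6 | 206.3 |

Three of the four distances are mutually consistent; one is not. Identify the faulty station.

Solve using three stations at a time. Using Seismometer 1, Seismometer 2, Seismometer 3 (subtract circle equations pairwise → linear system) gives (x, y) ≈ (160.5, -10.1).
Distances from that point to each station vs reported:
  Seismometer 1: calculated 168.1 vs reported 168.1 → residual 0.0 km
  Seismometer 2: calculated 122.7 vs reported 122.7 → residual 0.0 km
  Seismometer 3: calculated 167.7 vs reported 167.7 → residual 0.0 km
  Seismometer 4: calculated 133.2 vs reported 206.3 → residual 73.1 km
Seismometer 1, Seismometer 2, Seismometer 3 are mutually consistent (residuals ≈ 0); Seismometer 4 is off by 73.1 km.

Seismometer 4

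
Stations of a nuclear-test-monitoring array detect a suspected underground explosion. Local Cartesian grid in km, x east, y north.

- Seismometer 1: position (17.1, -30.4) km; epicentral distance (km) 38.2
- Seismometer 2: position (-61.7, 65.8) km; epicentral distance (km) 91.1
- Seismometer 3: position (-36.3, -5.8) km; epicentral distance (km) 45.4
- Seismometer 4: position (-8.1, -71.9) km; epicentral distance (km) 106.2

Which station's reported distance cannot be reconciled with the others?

Seismometer 4

Solve using three stations at a time. Using Seismometer 1, Seismometer 2, Seismometer 3 (subtract circle equations pairwise → linear system) gives (x, y) ≈ (7.3, 6.4).
Distances from that point to each station vs reported:
  Seismometer 1: calculated 38.1 vs reported 38.2 → residual 0.1 km
  Seismometer 2: calculated 91.1 vs reported 91.1 → residual 0.0 km
  Seismometer 3: calculated 45.3 vs reported 45.4 → residual 0.1 km
  Seismometer 4: calculated 79.8 vs reported 106.2 → residual 26.4 km
Seismometer 1, Seismometer 2, Seismometer 3 are mutually consistent (residuals ≈ 0); Seismometer 4 is off by 26.4 km.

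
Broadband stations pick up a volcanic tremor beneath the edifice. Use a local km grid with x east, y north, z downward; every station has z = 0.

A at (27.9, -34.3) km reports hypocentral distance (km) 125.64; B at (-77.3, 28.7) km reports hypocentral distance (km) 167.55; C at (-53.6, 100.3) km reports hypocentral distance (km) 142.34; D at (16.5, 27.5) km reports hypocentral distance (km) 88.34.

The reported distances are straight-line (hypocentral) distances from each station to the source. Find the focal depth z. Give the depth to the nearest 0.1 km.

Each station gives a sphere (x−x_i)² + (y−y_i)² + z² = d_i² (stations at z=0).
Subtracting the A sphere from B and C: z² cancels, leaving linear equations in x and y:
-210.4 x + 126.0 y = -7443.51
-163.0 x + 269.2 y = 6502.88
Solving: x ≈ 78.200, y ≈ 71.506 km (keep extra digits for the depth step; rounded: 78.2, 71.5).
Then from the A sphere: z² = 125.64² − (x − 27.9)² − (y + 34.3)² with x = 78.200, y = 71.506, so z ≈ 45.392 ≈ 45.4 km.

45.4 km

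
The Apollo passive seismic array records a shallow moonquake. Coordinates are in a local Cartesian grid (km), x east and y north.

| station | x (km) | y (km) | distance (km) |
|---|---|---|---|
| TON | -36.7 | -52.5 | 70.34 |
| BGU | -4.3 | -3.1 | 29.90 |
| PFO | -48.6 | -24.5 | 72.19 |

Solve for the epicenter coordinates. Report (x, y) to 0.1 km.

x ≈ 23.0 km, y ≈ -15.3 km

Circle about each station: (x + 36.7)² + (y + 52.5)² = 70.34²; (x + 4.3)² + (y + 3.1)² = 29.90²; (x + 48.6)² + (y + 24.5)² = 72.19².
Subtracting pairs of circle equations eliminates x²+y² and gives linear equations (the radical axes):
64.8 x + 98.8 y = -21.33
-23.8 x + 56.0 y = -1404.61
Solving the 2×2 system: x ≈ 23.0, y ≈ -15.3 km.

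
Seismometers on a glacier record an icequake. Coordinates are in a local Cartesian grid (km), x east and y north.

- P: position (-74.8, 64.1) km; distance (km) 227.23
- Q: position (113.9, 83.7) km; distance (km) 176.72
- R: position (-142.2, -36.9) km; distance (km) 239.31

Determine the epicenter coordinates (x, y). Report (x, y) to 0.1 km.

(90.8, -91.5)

Circle about each station: (x + 74.8)² + (y − 64.1)² = 227.23²; (x − 113.9)² + (y − 83.7)² = 176.72²; (x + 142.2)² + (y + 36.9)² = 239.31².
Subtracting the P equation from the Q and R equations removes the quadratic terms:
377.4 x + 39.2 y = 30678.56
-134.8 x − 202.0 y = 6242.80
Solving the 2×2 system: x ≈ 90.8, y ≈ -91.5 km.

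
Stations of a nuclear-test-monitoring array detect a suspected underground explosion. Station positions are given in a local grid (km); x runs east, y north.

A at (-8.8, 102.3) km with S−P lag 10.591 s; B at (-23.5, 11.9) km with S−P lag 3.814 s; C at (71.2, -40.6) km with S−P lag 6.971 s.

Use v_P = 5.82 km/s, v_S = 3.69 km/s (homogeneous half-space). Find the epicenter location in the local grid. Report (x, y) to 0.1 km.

x ≈ 12.2 km, y ≈ -2.4 km

Distance from S−P lag: d = Δt · v_P v_S / (v_P − v_S) = Δt · (5.82·3.69)/(5.82−3.69) ≈ 10.0825·Δt.
So d_A = 106.78, d_B = 38.45, d_C = 70.29 km.
Circle about each station: (x + 8.8)² + (y − 102.3)² = 106.78²; (x + 23.5)² + (y − 11.9)² = 38.45²; (x − 71.2)² + (y + 40.6)² = 70.29².
Subtracting pairs of circle equations eliminates x²+y² and gives linear equations (the radical axes):
-29.4 x − 180.8 y = 74.70
160.0 x − 285.8 y = 2636.35
Solving the 2×2 system: x ≈ 12.2, y ≈ -2.4 km.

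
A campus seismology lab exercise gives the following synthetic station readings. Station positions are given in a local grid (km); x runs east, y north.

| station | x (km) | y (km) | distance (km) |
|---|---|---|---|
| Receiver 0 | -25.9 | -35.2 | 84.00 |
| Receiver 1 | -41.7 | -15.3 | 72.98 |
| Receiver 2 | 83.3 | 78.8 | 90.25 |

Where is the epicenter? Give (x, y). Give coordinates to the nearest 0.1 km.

(-0.3, 44.8)

Circle about each station: (x + 25.9)² + (y + 35.2)² = 84.00²; (x + 41.7)² + (y + 15.3)² = 72.98²; (x − 83.3)² + (y − 78.8)² = 90.25².
Subtracting pairs of circle equations eliminates x²+y² and gives linear equations (the radical axes):
-31.6 x + 39.8 y = 1793.05
218.4 x + 228.0 y = 10149.42
Solving the 2×2 system: x ≈ -0.3, y ≈ 44.8 km.
Check against Receiver 0 (with the unrounded x, y): √((x + 25.9)²+(y + 35.2)²) = 84.00 ≈ 84.00 km. ✓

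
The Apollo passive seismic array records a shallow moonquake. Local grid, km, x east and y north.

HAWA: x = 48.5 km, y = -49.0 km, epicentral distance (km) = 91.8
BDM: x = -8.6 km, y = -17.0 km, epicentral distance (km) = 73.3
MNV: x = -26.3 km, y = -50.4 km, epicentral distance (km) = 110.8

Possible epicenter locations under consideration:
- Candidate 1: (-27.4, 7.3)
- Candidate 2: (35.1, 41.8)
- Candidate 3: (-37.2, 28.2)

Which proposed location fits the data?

For each candidate, compare |candidate − station| to the reported distance:
Candidate 1: residuals HAWA 2.7, BDM 42.6, MNV 53.1 → max 53.1 km
Candidate 2: residuals HAWA 0.0, BDM 0.0, MNV 0.0 → max 0.0 km
Candidate 3: residuals HAWA 23.5, BDM 19.8, MNV 31.4 → max 31.4 km
Only Candidate 2 has all residuals ≈ 0.

Candidate 2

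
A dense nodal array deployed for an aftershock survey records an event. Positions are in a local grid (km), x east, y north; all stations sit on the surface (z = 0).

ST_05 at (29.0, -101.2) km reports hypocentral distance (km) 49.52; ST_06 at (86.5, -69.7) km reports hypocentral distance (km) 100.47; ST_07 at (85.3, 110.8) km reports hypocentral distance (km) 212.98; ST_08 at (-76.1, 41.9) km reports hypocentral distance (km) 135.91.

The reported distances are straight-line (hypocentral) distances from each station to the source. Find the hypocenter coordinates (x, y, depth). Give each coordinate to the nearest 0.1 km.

Each station gives a sphere (x−x_i)² + (y−y_i)² + z² = d_i² (stations at z=0).
Subtracting the ST_05 sphere from ST_06 and ST_07: z² cancels, leaving linear equations in x and y:
115.0 x + 63.0 y = -6384.09
112.6 x + 424.0 y = -34437.96
Solving: x ≈ -12.894, y ≈ -77.797 km (keep extra digits for the depth step; rounded: -12.9, -77.8).
Then from the ST_05 sphere: z² = 49.52² − (x − 29.0)² − (y + 101.2)² with x = -12.894, y = -77.797, so z ≈ 12.224 ≈ 12.2 km.

x ≈ -12.9 km, y ≈ -77.8 km, depth ≈ 12.2 km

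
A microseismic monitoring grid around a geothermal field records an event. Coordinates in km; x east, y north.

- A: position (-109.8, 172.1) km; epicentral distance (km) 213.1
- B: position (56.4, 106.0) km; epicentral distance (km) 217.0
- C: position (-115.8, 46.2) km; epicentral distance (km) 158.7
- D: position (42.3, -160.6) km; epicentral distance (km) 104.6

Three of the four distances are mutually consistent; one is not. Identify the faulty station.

A

Solve using three stations at a time. Using B, C, D (subtract circle equations pairwise → linear system) gives (x, y) ≈ (-35.4, -90.6).
Distances from that point to each station vs reported:
  A: calculated 273.0 vs reported 213.1 → residual 59.9 km
  B: calculated 217.0 vs reported 217.0 → residual 0.0 km
  C: calculated 158.7 vs reported 158.7 → residual 0.0 km
  D: calculated 104.6 vs reported 104.6 → residual 0.0 km
B, C, D are mutually consistent (residuals ≈ 0); A is off by 59.9 km.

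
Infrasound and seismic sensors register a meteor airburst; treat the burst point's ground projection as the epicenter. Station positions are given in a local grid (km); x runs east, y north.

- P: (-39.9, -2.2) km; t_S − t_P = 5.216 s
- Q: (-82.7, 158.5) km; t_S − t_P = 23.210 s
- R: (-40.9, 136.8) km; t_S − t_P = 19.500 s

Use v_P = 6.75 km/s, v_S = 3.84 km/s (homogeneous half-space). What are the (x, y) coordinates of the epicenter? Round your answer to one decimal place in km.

Distance from S−P lag: d = Δt · v_P v_S / (v_P − v_S) = Δt · (6.75·3.84)/(6.75−3.84) ≈ 8.9072·Δt.
So d_P = 46.46, d_Q = 206.74, d_R = 173.69 km.
Circle about each station: (x + 39.9)² + (y + 2.2)² = 46.46²; (x + 82.7)² + (y − 158.5)² = 206.74²; (x + 40.9)² + (y − 136.8)² = 173.69².
Subtracting the P equation from the Q and R equations removes the quadratic terms:
-85.6 x + 321.4 y = -10218.21
-2.0 x + 278.0 y = -9219.48
Solving the 2×2 system: x ≈ -5.3, y ≈ -33.2 km.
Check against P (with the unrounded x, y): √((x + 39.9)²+(y + 2.2)²) = 46.46 ≈ 46.46 km. ✓

x ≈ -5.3 km, y ≈ -33.2 km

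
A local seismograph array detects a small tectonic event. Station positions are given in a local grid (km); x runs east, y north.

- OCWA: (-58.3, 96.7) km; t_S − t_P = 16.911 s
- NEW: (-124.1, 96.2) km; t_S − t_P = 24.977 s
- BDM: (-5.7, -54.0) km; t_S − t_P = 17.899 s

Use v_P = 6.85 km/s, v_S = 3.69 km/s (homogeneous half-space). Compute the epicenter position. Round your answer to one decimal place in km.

Distance from S−P lag: d = Δt · v_P v_S / (v_P − v_S) = Δt · (6.85·3.69)/(6.85−3.69) ≈ 7.9989·Δt.
So d_OCWA = 135.27, d_NEW = 199.79, d_BDM = 143.17 km.
Circle about each station: (x + 58.3)² + (y − 96.7)² = 135.27²; (x + 124.1)² + (y − 96.2)² = 199.79²; (x + 5.7)² + (y + 54.0)² = 143.17².
Subtracting pairs of circle equations eliminates x²+y² and gives linear equations (the radical axes):
-131.6 x − 1.0 y = -9712.60
105.2 x − 301.4 y = -12000.97
Solving the 2×2 system: x ≈ 73.3, y ≈ 65.4 km.
Check against OCWA (with the unrounded x, y): √((x + 58.3)²+(y − 96.7)²) = 135.28 ≈ 135.27 km. ✓

x ≈ 73.3 km, y ≈ 65.4 km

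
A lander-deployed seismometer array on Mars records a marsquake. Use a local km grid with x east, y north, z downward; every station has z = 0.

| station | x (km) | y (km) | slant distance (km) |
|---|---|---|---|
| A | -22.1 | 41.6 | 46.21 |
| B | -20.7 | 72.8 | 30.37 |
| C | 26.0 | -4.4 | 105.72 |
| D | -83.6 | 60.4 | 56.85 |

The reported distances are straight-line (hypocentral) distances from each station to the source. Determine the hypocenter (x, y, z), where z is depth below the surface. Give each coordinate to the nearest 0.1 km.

Each station gives a sphere (x−x_i)² + (y−y_i)² + z² = d_i² (stations at z=0).
Subtracting the A sphere from B and C: z² cancels, leaving linear equations in x and y:
2.8 x + 62.4 y = 4722.39
96.2 x − 92.0 y = -10564.96
Solving: x ≈ -35.907, y ≈ 77.290 km (keep extra digits for the depth step; rounded: -35.9, 77.3).
Then from the A sphere: z² = 46.21² − (x + 22.1)² − (y − 41.6)² with x = -35.907, y = 77.290, so z ≈ 25.903 ≈ 25.9 km.
Check against D (with the unrounded solution): distance 56.84 ≈ 56.85 km. ✓

(-35.9, 77.3, 25.9)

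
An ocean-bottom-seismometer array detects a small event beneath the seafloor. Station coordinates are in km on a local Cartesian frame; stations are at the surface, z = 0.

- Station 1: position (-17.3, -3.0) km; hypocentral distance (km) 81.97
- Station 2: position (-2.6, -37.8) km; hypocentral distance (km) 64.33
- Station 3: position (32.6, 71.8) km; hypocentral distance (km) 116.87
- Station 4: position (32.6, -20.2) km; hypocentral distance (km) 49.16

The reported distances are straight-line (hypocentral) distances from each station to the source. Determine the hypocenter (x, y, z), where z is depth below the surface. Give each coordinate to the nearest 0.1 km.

Each station gives a sphere (x−x_i)² + (y−y_i)² + z² = d_i² (stations at z=0).
Subtracting the Station 1 sphere from Station 2 and Station 3: z² cancels, leaving linear equations in x and y:
29.4 x − 69.6 y = 3708.04
99.8 x + 149.6 y = -1029.81
Solving: x ≈ 42.581, y ≈ -35.290 km (keep extra digits for the depth step; rounded: 42.6, -35.3).
Then from the Station 1 sphere: z² = 81.97² − (x + 17.3)² − (y + 3.0)² with x = 42.581, y = -35.290, so z ≈ 45.724 ≈ 45.7 km.

(42.6, -35.3, 45.7)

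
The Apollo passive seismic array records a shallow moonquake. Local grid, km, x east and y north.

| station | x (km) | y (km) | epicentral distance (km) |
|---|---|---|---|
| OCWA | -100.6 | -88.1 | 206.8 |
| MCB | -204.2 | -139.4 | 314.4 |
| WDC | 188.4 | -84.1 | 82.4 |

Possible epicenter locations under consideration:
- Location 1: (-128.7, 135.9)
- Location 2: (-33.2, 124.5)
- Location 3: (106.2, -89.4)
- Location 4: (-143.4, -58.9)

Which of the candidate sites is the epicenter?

For each candidate, compare |candidate − station| to the reported distance:
Location 1: residuals OCWA 19.0, MCB 28.9, WDC 303.5 → max 303.5 km
Location 2: residuals OCWA 16.2, MCB 0.1, WDC 221.9 → max 221.9 km
Location 3: residuals OCWA 0.0, MCB 0.0, WDC 0.0 → max 0.0 km
Location 4: residuals OCWA 155.0, MCB 213.5, WDC 250.4 → max 250.4 km
Only Location 3 has all residuals ≈ 0.

Location 3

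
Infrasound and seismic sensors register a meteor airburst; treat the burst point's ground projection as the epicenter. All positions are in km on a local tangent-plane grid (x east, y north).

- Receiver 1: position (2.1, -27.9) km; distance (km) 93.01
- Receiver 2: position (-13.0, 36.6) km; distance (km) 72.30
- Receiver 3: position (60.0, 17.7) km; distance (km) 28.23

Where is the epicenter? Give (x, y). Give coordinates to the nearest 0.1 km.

Circle about each station: (x − 2.1)² + (y + 27.9)² = 93.01²; (x + 13.0)² + (y − 36.6)² = 72.30²; (x − 60.0)² + (y − 17.7)² = 28.23².
Subtracting pairs of circle equations eliminates x²+y² and gives linear equations (the radical axes):
-30.2 x + 129.0 y = 4149.31
115.8 x + 91.2 y = 10984.40
Solving the 2×2 system: x ≈ 58.7, y ≈ 45.9 km.

x ≈ 58.7 km, y ≈ 45.9 km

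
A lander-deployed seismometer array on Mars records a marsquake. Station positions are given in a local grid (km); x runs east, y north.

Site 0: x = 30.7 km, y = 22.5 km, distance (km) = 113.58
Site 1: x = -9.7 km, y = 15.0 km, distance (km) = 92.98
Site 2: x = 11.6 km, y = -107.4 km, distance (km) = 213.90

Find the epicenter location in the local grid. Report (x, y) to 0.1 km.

Circle about each station: (x − 30.7)² + (y − 22.5)² = 113.58²; (x + 9.7)² + (y − 15.0)² = 92.98²; (x − 11.6)² + (y + 107.4)² = 213.90².
Subtracting the Site 0 equation from the Site 1 and Site 2 equations removes the quadratic terms:
-80.8 x − 15.0 y = 3125.49
-38.2 x − 259.8 y = -22632.21
Solving the 2×2 system: x ≈ -56.4, y ≈ 95.4 km.

-56.4 km east, 95.4 km north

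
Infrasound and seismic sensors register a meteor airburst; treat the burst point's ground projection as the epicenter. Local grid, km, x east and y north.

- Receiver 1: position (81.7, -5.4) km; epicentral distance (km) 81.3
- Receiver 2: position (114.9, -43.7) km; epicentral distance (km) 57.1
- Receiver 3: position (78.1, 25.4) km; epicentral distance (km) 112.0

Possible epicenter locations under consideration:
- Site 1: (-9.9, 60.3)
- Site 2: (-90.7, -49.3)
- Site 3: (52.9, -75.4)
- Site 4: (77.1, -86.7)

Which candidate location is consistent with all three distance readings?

For each candidate, compare |candidate − station| to the reported distance:
Site 1: residuals Receiver 1 31.4, Receiver 2 105.4, Receiver 3 17.3 → max 105.4 km
Site 2: residuals Receiver 1 96.6, Receiver 2 148.6, Receiver 3 72.6 → max 148.6 km
Site 3: residuals Receiver 1 5.6, Receiver 2 12.5, Receiver 3 8.1 → max 12.5 km
Site 4: residuals Receiver 1 0.1, Receiver 2 0.2, Receiver 3 0.1 → max 0.2 km
Only Site 4 has all residuals ≈ 0.

Site 4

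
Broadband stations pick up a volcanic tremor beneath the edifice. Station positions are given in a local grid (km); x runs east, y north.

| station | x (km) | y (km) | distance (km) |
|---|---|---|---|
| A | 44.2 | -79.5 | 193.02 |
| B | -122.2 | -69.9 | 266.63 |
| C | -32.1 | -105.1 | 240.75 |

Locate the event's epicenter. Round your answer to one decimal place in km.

x ≈ 73.4 km, y ≈ 111.3 km

Circle about each station: (x − 44.2)² + (y + 79.5)² = 193.02²; (x + 122.2)² + (y + 69.9)² = 266.63²; (x + 32.1)² + (y + 105.1)² = 240.75².
Subtracting pairs of circle equations eliminates x²+y² and gives linear equations (the radical axes):
-332.8 x + 19.2 y = -22289.88
-152.6 x − 51.2 y = -16901.31
Solving the 2×2 system: x ≈ 73.4, y ≈ 111.3 km.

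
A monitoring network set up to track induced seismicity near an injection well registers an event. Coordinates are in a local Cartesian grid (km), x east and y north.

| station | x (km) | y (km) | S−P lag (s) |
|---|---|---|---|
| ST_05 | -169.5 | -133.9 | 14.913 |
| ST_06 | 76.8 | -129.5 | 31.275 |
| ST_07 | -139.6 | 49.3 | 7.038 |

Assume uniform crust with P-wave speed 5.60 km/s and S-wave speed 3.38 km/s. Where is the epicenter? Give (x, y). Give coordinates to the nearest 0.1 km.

Distance from S−P lag: d = Δt · v_P v_S / (v_P − v_S) = Δt · (5.60·3.38)/(5.60−3.38) ≈ 8.5261·Δt.
So d_ST_05 = 127.15, d_ST_06 = 266.65, d_ST_07 = 60.01 km.
Circle about each station: (x + 169.5)² + (y + 133.9)² = 127.15²; (x − 76.8)² + (y + 129.5)² = 266.65²; (x + 139.6)² + (y − 49.3)² = 60.01².
Subtracting the ST_05 equation from the ST_06 and ST_07 equations removes the quadratic terms:
492.6 x + 8.8 y = -78926.07
59.8 x + 366.4 y = -12174.89
Solving the 2×2 system: x ≈ -160.1, y ≈ -7.1 km.

(-160.1, -7.1)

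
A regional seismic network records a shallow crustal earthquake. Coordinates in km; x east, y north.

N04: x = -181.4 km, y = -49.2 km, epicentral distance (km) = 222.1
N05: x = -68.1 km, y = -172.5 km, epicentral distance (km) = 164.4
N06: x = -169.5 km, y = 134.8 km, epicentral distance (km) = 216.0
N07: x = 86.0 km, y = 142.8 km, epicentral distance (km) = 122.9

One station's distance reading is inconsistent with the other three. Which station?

N05

Solve using three stations at a time. Using N04, N06, N07 (subtract circle equations pairwise → linear system) gives (x, y) ≈ (23.2, 37.2).
Distances from that point to each station vs reported:
  N04: calculated 222.1 vs reported 222.1 → residual 0.0 km
  N05: calculated 228.7 vs reported 164.4 → residual 64.3 km
  N06: calculated 216.0 vs reported 216.0 → residual 0.0 km
  N07: calculated 122.9 vs reported 122.9 → residual 0.0 km
N04, N06, N07 are mutually consistent (residuals ≈ 0); N05 is off by 64.3 km.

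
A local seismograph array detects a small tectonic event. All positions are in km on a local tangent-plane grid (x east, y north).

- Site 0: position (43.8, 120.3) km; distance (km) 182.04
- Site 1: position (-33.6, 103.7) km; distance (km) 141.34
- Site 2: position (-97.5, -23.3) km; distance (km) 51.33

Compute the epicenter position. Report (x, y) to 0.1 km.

Circle about each station: (x − 43.8)² + (y − 120.3)² = 182.04²; (x + 33.6)² + (y − 103.7)² = 141.34²; (x + 97.5)² + (y + 23.3)² = 51.33².
Subtracting the Site 0 equation from the Site 1 and Site 2 equations removes the quadratic terms:
-154.8 x − 33.2 y = 8653.69
-282.6 x − 287.2 y = 24162.40
Solving the 2×2 system: x ≈ -48.0, y ≈ -36.9 km.

-48.0 km east, -36.9 km north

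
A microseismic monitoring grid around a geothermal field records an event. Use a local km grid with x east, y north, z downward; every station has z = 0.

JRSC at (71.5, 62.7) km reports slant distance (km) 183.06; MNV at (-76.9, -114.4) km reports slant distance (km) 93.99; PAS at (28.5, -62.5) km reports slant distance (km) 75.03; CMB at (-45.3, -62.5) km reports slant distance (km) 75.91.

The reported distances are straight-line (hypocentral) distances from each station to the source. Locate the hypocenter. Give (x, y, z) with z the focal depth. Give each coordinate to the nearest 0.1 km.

x ≈ -7.5 km, y ≈ -91.5 km, depth ≈ 59.1 km

Each station gives a sphere (x−x_i)² + (y−y_i)² + z² = d_i² (stations at z=0).
Subtracting the JRSC sphere from MNV and PAS: z² cancels, leaving linear equations in x and y:
-296.8 x − 354.2 y = 34634.27
-86.0 x − 250.4 y = 23556.42
Solving: x ≈ -7.496, y ≈ -91.501 km (keep extra digits for the depth step; rounded: -7.5, -91.5).
Then from the JRSC sphere: z² = 183.06² − (x − 71.5)² − (y − 62.7)² with x = -7.496, y = -91.501, so z ≈ 59.099 ≈ 59.1 km.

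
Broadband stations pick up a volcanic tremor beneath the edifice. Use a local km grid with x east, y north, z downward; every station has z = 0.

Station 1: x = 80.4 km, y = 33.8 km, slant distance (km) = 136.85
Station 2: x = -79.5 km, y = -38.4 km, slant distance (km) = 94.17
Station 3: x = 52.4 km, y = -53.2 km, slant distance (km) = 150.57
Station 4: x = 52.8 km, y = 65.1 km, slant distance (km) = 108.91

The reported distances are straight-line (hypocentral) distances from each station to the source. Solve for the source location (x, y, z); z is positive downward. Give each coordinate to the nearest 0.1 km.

(-54.9, 52.0, 9.5)

Each station gives a sphere (x−x_i)² + (y−y_i)² + z² = d_i² (stations at z=0).
Subtracting the Station 1 sphere from Station 2 and Station 3: z² cancels, leaving linear equations in x and y:
-319.8 x − 144.4 y = 10048.14
-56.0 x − 174.0 y = -5974.00
Solving: x ≈ -54.901, y ≈ 52.003 km (keep extra digits for the depth step; rounded: -54.9, 52.0).
Then from the Station 1 sphere: z² = 136.85² − (x − 80.4)² − (y − 33.8)² with x = -54.901, y = 52.003, so z ≈ 9.498 ≈ 9.5 km.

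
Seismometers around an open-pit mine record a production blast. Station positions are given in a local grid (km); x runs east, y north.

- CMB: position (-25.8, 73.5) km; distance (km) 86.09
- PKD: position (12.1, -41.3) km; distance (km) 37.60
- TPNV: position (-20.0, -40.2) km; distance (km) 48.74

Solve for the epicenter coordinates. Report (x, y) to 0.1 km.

x ≈ 12.3 km, y ≈ -3.7 km

Circle about each station: (x + 25.8)² + (y − 73.5)² = 86.09²; (x − 12.1)² + (y + 41.3)² = 37.60²; (x + 20.0)² + (y + 40.2)² = 48.74².
Subtracting the CMB equation from the PKD and TPNV equations removes the quadratic terms:
75.8 x − 229.6 y = 1781.94
11.6 x − 227.4 y = 984.05
Solving the 2×2 system: x ≈ 12.3, y ≈ -3.7 km.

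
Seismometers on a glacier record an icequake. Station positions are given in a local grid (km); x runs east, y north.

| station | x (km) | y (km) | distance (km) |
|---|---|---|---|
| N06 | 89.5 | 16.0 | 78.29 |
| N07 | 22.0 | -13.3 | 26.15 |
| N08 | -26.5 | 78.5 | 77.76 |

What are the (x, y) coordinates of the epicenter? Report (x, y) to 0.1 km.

Circle about each station: (x − 89.5)² + (y − 16.0)² = 78.29²; (x − 22.0)² + (y + 13.3)² = 26.15²; (x + 26.5)² + (y − 78.5)² = 77.76².
Subtracting pairs of circle equations eliminates x²+y² and gives linear equations (the radical axes):
-135.0 x − 58.6 y = -2159.86
-232.0 x + 125.0 y = -1319.04
Solving the 2×2 system: x ≈ 11.4, y ≈ 10.6 km.
Check against N06 (with the unrounded x, y): √((x − 89.5)²+(y − 16.0)²) = 78.29 ≈ 78.29 km. ✓

11.4 km east, 10.6 km north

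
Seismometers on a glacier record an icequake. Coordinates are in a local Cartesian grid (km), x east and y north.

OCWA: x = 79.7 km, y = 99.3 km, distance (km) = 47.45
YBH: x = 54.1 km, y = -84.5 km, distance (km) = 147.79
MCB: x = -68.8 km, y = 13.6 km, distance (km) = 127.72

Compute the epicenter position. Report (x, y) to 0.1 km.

48.9 km east, 63.2 km north

Circle about each station: (x − 79.7)² + (y − 99.3)² = 47.45²; (x − 54.1)² + (y + 84.5)² = 147.79²; (x + 68.8)² + (y − 13.6)² = 127.72².
Subtracting the OCWA equation from the YBH and MCB equations removes the quadratic terms:
-51.2 x − 367.6 y = -25735.90
-297.0 x − 171.4 y = -25355.08
Solving the 2×2 system: x ≈ 48.9, y ≈ 63.2 km.
Check against OCWA (with the unrounded x, y): √((x − 79.7)²+(y − 99.3)²) = 47.46 ≈ 47.45 km. ✓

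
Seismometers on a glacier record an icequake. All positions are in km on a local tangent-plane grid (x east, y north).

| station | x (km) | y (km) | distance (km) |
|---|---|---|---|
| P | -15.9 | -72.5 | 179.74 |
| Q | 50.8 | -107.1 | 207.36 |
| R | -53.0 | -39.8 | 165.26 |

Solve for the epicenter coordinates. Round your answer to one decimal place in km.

Circle about each station: (x + 15.9)² + (y + 72.5)² = 179.74²; (x − 50.8)² + (y + 107.1)² = 207.36²; (x + 53.0)² + (y + 39.8)² = 165.26².
Subtracting the P equation from the Q and R equations removes the quadratic terms:
133.4 x − 69.2 y = -2149.71
-74.2 x + 65.4 y = 3879.58
Solving the 2×2 system: x ≈ 35.6, y ≈ 99.7 km.
Check against P (with the unrounded x, y): √((x + 15.9)²+(y + 72.5)²) = 179.78 ≈ 179.74 km. ✓

x ≈ 35.6 km, y ≈ 99.7 km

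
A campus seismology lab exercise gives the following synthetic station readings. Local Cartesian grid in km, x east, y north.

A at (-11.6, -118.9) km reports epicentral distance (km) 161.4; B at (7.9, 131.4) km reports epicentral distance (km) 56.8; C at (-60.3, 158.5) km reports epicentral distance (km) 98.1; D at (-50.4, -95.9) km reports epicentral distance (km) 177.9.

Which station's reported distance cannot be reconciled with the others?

Solve using three stations at a time. Using B, C, D (subtract circle equations pairwise → linear system) gives (x, y) ≈ (-6.5, 76.5).
Distances from that point to each station vs reported:
  A: calculated 195.5 vs reported 161.4 → residual 34.1 km
  B: calculated 56.8 vs reported 56.8 → residual 0.0 km
  C: calculated 98.1 vs reported 98.1 → residual 0.0 km
  D: calculated 177.9 vs reported 177.9 → residual 0.0 km
B, C, D are mutually consistent (residuals ≈ 0); A is off by 34.1 km.

A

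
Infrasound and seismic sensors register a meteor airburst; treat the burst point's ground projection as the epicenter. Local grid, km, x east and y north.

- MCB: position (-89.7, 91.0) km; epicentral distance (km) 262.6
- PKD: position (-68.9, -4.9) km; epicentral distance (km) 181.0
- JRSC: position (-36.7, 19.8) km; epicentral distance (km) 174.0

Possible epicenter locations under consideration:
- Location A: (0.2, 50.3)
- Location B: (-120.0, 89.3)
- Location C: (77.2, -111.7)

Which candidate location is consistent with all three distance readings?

For each candidate, compare |candidate − station| to the reported distance:
Location A: residuals MCB 163.9, PKD 92.6, JRSC 126.1 → max 163.9 km
Location B: residuals MCB 232.3, PKD 73.8, JRSC 65.5 → max 232.3 km
Location C: residuals MCB 0.0, PKD 0.0, JRSC 0.0 → max 0.0 km
Only Location C has all residuals ≈ 0.

Location C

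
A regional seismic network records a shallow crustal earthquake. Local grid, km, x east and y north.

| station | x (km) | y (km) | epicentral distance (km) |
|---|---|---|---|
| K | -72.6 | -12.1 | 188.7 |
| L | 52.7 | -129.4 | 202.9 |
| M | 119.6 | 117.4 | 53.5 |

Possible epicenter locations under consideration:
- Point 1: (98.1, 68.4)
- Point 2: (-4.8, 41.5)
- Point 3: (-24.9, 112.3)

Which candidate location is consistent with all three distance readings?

For each candidate, compare |candidate − station| to the reported distance:
Point 1: residuals K 0.0, L 0.0, M 0.0 → max 0.0 km
Point 2: residuals K 102.3, L 22.6, M 92.2 → max 102.3 km
Point 3: residuals K 55.5, L 51.0, M 91.1 → max 91.1 km
Only Point 1 has all residuals ≈ 0.

Point 1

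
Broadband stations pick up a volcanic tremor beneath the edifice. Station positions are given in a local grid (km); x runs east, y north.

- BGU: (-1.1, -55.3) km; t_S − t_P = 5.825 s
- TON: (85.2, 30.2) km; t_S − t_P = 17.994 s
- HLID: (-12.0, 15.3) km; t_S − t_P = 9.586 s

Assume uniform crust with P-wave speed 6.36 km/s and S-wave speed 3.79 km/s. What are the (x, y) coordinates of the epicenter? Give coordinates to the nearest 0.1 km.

(-55.1, -63.6)

Distance from S−P lag: d = Δt · v_P v_S / (v_P − v_S) = Δt · (6.36·3.79)/(6.36−3.79) ≈ 9.3791·Δt.
So d_BGU = 54.63, d_TON = 168.77, d_HLID = 89.91 km.
Circle about each station: (x + 1.1)² + (y + 55.3)² = 54.63²; (x − 85.2)² + (y − 30.2)² = 168.77²; (x + 12.0)² + (y − 15.3)² = 89.91².
Subtracting the BGU equation from the TON and HLID equations removes the quadratic terms:
172.6 x + 171.0 y = -20387.10
-21.8 x + 141.2 y = -7780.58
Solving the 2×2 system: x ≈ -55.1, y ≈ -63.6 km.
Check against BGU (with the unrounded x, y): √((x + 1.1)²+(y + 55.3)²) = 54.63 ≈ 54.63 km. ✓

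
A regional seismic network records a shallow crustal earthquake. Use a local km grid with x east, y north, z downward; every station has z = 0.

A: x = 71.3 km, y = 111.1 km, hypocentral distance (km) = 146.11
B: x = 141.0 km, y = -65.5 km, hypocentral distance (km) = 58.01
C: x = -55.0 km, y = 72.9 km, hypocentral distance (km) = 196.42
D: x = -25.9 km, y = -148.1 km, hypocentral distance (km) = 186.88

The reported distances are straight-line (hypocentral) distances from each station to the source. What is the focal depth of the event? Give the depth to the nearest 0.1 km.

Each station gives a sphere (x−x_i)² + (y−y_i)² + z² = d_i² (stations at z=0).
Subtracting the A sphere from B and C: z² cancels, leaving linear equations in x and y:
139.4 x − 353.2 y = 24727.32
-252.6 x − 76.4 y = -26320.17
Solving: x ≈ 112.002, y ≈ -25.805 km (keep extra digits for the depth step; rounded: 112.0, -25.8).
Then from the A sphere: z² = 146.11² − (x − 71.3)² − (y − 111.1)² with x = 112.002, y = -25.805, so z ≈ 30.798 ≈ 30.8 km.

30.8 km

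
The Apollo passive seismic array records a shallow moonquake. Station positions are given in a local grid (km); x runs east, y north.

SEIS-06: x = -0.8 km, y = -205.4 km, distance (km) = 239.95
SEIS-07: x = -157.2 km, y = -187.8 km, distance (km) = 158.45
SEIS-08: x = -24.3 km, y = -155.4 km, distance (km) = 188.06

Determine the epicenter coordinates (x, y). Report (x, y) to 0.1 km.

x ≈ -164.0 km, y ≈ -29.5 km

Circle about each station: (x + 0.8)² + (y + 205.4)² = 239.95²; (x + 157.2)² + (y + 187.8)² = 158.45²; (x + 24.3)² + (y + 155.4)² = 188.06².
Subtracting the SEIS-06 equation from the SEIS-07 and SEIS-08 equations removes the quadratic terms:
-312.8 x + 35.2 y = 50260.48
-47.0 x + 100.0 y = 4759.29
Solving the 2×2 system: x ≈ -164.0, y ≈ -29.5 km.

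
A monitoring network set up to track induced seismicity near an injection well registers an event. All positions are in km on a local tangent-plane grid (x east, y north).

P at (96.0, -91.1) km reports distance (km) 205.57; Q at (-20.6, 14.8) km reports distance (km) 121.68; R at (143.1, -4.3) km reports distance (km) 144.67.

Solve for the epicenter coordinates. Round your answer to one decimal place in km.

(54.8, 110.3)

Circle about each station: (x − 96.0)² + (y + 91.1)² = 205.57²; (x + 20.6)² + (y − 14.8)² = 121.68²; (x − 143.1)² + (y + 4.3)² = 144.67².
Subtracting pairs of circle equations eliminates x²+y² and gives linear equations (the radical axes):
-233.2 x + 211.8 y = 10581.19
94.2 x + 173.6 y = 24310.51
Solving the 2×2 system: x ≈ 54.8, y ≈ 110.3 km.
Check against P (with the unrounded x, y): √((x − 96.0)²+(y + 91.1)²) = 205.57 ≈ 205.57 km. ✓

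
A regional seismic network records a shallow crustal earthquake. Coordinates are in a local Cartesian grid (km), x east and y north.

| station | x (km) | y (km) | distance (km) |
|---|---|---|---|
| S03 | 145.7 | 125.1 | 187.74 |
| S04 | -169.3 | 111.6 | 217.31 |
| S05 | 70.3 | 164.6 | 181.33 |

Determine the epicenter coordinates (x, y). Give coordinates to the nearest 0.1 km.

Circle about each station: (x − 145.7)² + (y − 125.1)² = 187.74²; (x + 169.3)² + (y − 111.6)² = 217.31²; (x − 70.3)² + (y − 164.6)² = 181.33².
Subtracting pairs of circle equations eliminates x²+y² and gives linear equations (the radical axes):
-630.0 x − 27.0 y = -7738.78
-150.8 x + 79.0 y = -2477.51
Solving the 2×2 system: x ≈ 12.6, y ≈ -7.3 km.

(12.6, -7.3)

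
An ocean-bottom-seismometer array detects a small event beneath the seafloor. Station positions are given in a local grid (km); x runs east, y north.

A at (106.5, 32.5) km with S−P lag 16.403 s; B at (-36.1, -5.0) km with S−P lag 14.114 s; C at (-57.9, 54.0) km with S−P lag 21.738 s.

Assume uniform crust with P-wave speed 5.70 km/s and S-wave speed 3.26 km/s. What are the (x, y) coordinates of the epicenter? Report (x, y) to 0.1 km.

(44.6, -76.0)

Distance from S−P lag: d = Δt · v_P v_S / (v_P − v_S) = Δt · (5.70·3.26)/(5.70−3.26) ≈ 7.6156·Δt.
So d_A = 124.92, d_B = 107.49, d_C = 165.55 km.
Circle about each station: (x − 106.5)² + (y − 32.5)² = 124.92²; (x + 36.1)² + (y + 5.0)² = 107.49²; (x + 57.9)² + (y − 54.0)² = 165.55².
Subtracting pairs of circle equations eliminates x²+y² and gives linear equations (the radical axes):
-285.2 x − 75.0 y = -7019.38
-328.8 x + 43.0 y = -17931.89
Solving the 2×2 system: x ≈ 44.6, y ≈ -76.0 km.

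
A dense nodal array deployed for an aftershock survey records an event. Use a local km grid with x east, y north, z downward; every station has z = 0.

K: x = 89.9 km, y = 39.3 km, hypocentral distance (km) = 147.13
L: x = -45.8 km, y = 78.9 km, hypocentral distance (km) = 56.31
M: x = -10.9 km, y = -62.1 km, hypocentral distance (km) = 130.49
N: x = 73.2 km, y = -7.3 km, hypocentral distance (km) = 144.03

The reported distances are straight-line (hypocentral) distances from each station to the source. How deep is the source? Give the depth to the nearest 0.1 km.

49.8 km

Each station gives a sphere (x−x_i)² + (y−y_i)² + z² = d_i² (stations at z=0).
Subtracting the K sphere from L and M: z² cancels, leaving linear equations in x and y:
-271.4 x + 79.2 y = 17172.77
-201.6 x − 202.8 y = -1031.68
Solving: x ≈ -47.896, y ≈ 52.700 km (keep extra digits for the depth step; rounded: -47.9, 52.7).
Then from the K sphere: z² = 147.13² − (x − 89.9)² − (y − 39.3)² with x = -47.896, y = 52.700, so z ≈ 49.799 ≈ 49.8 km.
Check against N (with the unrounded solution): distance 144.03 ≈ 144.03 km. ✓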